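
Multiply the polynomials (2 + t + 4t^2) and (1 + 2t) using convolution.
Ascending coefficients: a = [2, 1, 4], b = [1, 2]. c[0] = 2×1 = 2; c[1] = 2×2 + 1×1 = 5; c[2] = 1×2 + 4×1 = 6; c[3] = 4×2 = 8. Result coefficients: [2, 5, 6, 8] → 2 + 5t + 6t^2 + 8t^3

2 + 5t + 6t^2 + 8t^3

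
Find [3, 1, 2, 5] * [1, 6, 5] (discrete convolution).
y[0] = 3×1 = 3; y[1] = 3×6 + 1×1 = 19; y[2] = 3×5 + 1×6 + 2×1 = 23; y[3] = 1×5 + 2×6 + 5×1 = 22; y[4] = 2×5 + 5×6 = 40; y[5] = 5×5 = 25

[3, 19, 23, 22, 40, 25]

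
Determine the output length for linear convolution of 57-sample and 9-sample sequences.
Linear/full convolution length: m + n - 1 = 57 + 9 - 1 = 65

65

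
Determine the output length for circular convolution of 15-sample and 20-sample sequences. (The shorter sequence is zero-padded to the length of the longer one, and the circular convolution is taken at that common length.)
Circular convolution (zero-padding the shorter input) has length max(m, n) = max(15, 20) = 20

20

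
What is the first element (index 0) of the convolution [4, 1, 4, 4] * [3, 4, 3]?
Use y[k] = Σ_i a[i]·b[k-i] at k=0. y[0] = 4×3 = 12

12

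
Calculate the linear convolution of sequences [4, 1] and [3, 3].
y[0] = 4×3 = 12; y[1] = 4×3 + 1×3 = 15; y[2] = 1×3 = 3

[12, 15, 3]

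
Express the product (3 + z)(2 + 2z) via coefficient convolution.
Ascending coefficients: a = [3, 1], b = [2, 2]. c[0] = 3×2 = 6; c[1] = 3×2 + 1×2 = 8; c[2] = 1×2 = 2. Result coefficients: [6, 8, 2] → 6 + 8z + 2z^2

6 + 8z + 2z^2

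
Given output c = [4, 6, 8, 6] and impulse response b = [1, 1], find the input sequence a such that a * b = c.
Deconvolve c=[4, 6, 8, 6] by b=[1, 1]. Since b[0]=1, solve forward: a[0] = c[0] / 1 = 4; a[1] = (c[1] - 4×1) / 1 = 2; a[2] = (c[2] - 2×1) / 1 = 6. So a = [4, 2, 6]. Check by forward convolution: c[0] = 4×1 = 4; c[1] = 4×1 + 2×1 = 6; c[2] = 2×1 + 6×1 = 8; c[3] = 6×1 = 6

[4, 2, 6]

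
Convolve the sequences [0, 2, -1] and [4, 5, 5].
y[0] = 0×4 = 0; y[1] = 0×5 + 2×4 = 8; y[2] = 0×5 + 2×5 + -1×4 = 6; y[3] = 2×5 + -1×5 = 5; y[4] = -1×5 = -5

[0, 8, 6, 5, -5]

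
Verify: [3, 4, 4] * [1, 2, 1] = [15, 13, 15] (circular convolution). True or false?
Recompute circular convolution of [3, 4, 4] and [1, 2, 1]: y[0] = 3×1 + 4×1 + 4×2 = 15; y[1] = 3×2 + 4×1 + 4×1 = 14; y[2] = 3×1 + 4×2 + 4×1 = 15 → [15, 14, 15]. Compare to given [15, 13, 15]: they differ at index 1: given 13, correct 14, so answer: No

No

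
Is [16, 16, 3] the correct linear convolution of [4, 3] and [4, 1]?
Recompute linear convolution of [4, 3] and [4, 1]: y[0] = 4×4 = 16; y[1] = 4×1 + 3×4 = 16; y[2] = 3×1 = 3 → [16, 16, 3]. Given [16, 16, 3] matches, so answer: Yes

Yes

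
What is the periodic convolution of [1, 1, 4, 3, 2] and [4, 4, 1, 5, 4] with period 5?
Use y[k] = Σ_j f[j]·g[(k-j) mod 5]. y[0] = 1×4 + 1×4 + 4×5 + 3×1 + 2×4 = 39; y[1] = 1×4 + 1×4 + 4×4 + 3×5 + 2×1 = 41; y[2] = 1×1 + 1×4 + 4×4 + 3×4 + 2×5 = 43; y[3] = 1×5 + 1×1 + 4×4 + 3×4 + 2×4 = 42; y[4] = 1×4 + 1×5 + 4×1 + 3×4 + 2×4 = 33. Result: [39, 41, 43, 42, 33]

[39, 41, 43, 42, 33]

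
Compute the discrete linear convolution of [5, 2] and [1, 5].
y[0] = 5×1 = 5; y[1] = 5×5 + 2×1 = 27; y[2] = 2×5 = 10

[5, 27, 10]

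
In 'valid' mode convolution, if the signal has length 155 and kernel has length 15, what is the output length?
'Valid' mode counts only positions where the kernel fully overlaps the signal: m - n + 1 = 155 - 15 + 1 = 141

141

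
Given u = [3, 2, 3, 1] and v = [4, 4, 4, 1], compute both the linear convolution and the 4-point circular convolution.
Linear: y_lin[0] = 3×4 = 12; y_lin[1] = 3×4 + 2×4 = 20; y_lin[2] = 3×4 + 2×4 + 3×4 = 32; y_lin[3] = 3×1 + 2×4 + 3×4 + 1×4 = 27; y_lin[4] = 2×1 + 3×4 + 1×4 = 18; y_lin[5] = 3×1 + 1×4 = 7; y_lin[6] = 1×1 = 1 → [12, 20, 32, 27, 18, 7, 1]. Circular (length 4): y[0] = 3×4 + 2×1 + 3×4 + 1×4 = 30; y[1] = 3×4 + 2×4 + 3×1 + 1×4 = 27; y[2] = 3×4 + 2×4 + 3×4 + 1×1 = 33; y[3] = 3×1 + 2×4 + 3×4 + 1×4 = 27 → [30, 27, 33, 27]

Linear: [12, 20, 32, 27, 18, 7, 1], Circular: [30, 27, 33, 27]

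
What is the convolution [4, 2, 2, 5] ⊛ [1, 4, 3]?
y[0] = 4×1 = 4; y[1] = 4×4 + 2×1 = 18; y[2] = 4×3 + 2×4 + 2×1 = 22; y[3] = 2×3 + 2×4 + 5×1 = 19; y[4] = 2×3 + 5×4 = 26; y[5] = 5×3 = 15

[4, 18, 22, 19, 26, 15]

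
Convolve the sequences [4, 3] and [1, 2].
y[0] = 4×1 = 4; y[1] = 4×2 + 3×1 = 11; y[2] = 3×2 = 6

[4, 11, 6]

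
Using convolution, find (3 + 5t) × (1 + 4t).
Ascending coefficients: a = [3, 5], b = [1, 4]. c[0] = 3×1 = 3; c[1] = 3×4 + 5×1 = 17; c[2] = 5×4 = 20. Result coefficients: [3, 17, 20] → 3 + 17t + 20t^2

3 + 17t + 20t^2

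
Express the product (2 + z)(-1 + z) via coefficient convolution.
Ascending coefficients: a = [2, 1], b = [-1, 1]. c[0] = 2×-1 = -2; c[1] = 2×1 + 1×-1 = 1; c[2] = 1×1 = 1. Result coefficients: [-2, 1, 1] → -2 + z + z^2

-2 + z + z^2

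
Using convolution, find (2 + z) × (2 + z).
Ascending coefficients: a = [2, 1], b = [2, 1]. c[0] = 2×2 = 4; c[1] = 2×1 + 1×2 = 4; c[2] = 1×1 = 1. Result coefficients: [4, 4, 1] → 4 + 4z + z^2

4 + 4z + z^2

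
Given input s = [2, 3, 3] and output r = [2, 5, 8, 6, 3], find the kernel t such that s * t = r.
Output length 5 = len(s) + len(t) - 1 ⇒ len(t) = 3. Solve t forward using t[k] = (r[k] - Σ_{i≥1} s[i]·t[k-i]) / s[0]: t[0] = r[0] / s[0] = 2 / 2 = 1; t[1] = (r[1] - 3×1) / s[0] = (5 - 3×1) / 2 = 1; t[2] = (r[2] - 3×1 - 3×1) / s[0] = (8 - 3×1 - 3×1) / 2 = 1. So t = [1, 1, 1]. Forward-check [2, 3, 3] * [1, 1, 1]: r[0] = 2×1 = 2; r[1] = 2×1 + 3×1 = 5; r[2] = 2×1 + 3×1 + 3×1 = 8; r[3] = 3×1 + 3×1 = 6; r[4] = 3×1 = 3 → [2, 5, 8, 6, 3] ✓

[1, 1, 1]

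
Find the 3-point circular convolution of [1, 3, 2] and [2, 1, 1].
Use y[k] = Σ_j f[j]·g[(k-j) mod 3]. y[0] = 1×2 + 3×1 + 2×1 = 7; y[1] = 1×1 + 3×2 + 2×1 = 9; y[2] = 1×1 + 3×1 + 2×2 = 8. Result: [7, 9, 8]

[7, 9, 8]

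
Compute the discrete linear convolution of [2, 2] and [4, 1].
y[0] = 2×4 = 8; y[1] = 2×1 + 2×4 = 10; y[2] = 2×1 = 2

[8, 10, 2]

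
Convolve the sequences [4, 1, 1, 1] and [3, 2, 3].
y[0] = 4×3 = 12; y[1] = 4×2 + 1×3 = 11; y[2] = 4×3 + 1×2 + 1×3 = 17; y[3] = 1×3 + 1×2 + 1×3 = 8; y[4] = 1×3 + 1×2 = 5; y[5] = 1×3 = 3

[12, 11, 17, 8, 5, 3]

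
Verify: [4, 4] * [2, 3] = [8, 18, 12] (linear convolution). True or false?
Recompute linear convolution of [4, 4] and [2, 3]: y[0] = 4×2 = 8; y[1] = 4×3 + 4×2 = 20; y[2] = 4×3 = 12 → [8, 20, 12]. Compare to given [8, 18, 12]: they differ at index 1: given 18, correct 20, so answer: No

No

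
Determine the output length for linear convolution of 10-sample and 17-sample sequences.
Linear/full convolution length: m + n - 1 = 10 + 17 - 1 = 26

26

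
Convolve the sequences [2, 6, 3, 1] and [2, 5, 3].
y[0] = 2×2 = 4; y[1] = 2×5 + 6×2 = 22; y[2] = 2×3 + 6×5 + 3×2 = 42; y[3] = 6×3 + 3×5 + 1×2 = 35; y[4] = 3×3 + 1×5 = 14; y[5] = 1×3 = 3

[4, 22, 42, 35, 14, 3]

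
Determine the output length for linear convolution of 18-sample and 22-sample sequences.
Linear/full convolution length: m + n - 1 = 18 + 22 - 1 = 39

39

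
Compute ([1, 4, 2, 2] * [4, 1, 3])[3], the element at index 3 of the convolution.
Use y[k] = Σ_i a[i]·b[k-i] at k=3. y[3] = 4×3 + 2×1 + 2×4 = 22

22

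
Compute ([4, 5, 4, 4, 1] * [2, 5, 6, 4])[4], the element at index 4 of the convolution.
Use y[k] = Σ_i a[i]·b[k-i] at k=4. y[4] = 5×4 + 4×6 + 4×5 + 1×2 = 66

66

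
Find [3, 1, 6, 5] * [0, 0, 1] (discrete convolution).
y[0] = 3×0 = 0; y[1] = 3×0 + 1×0 = 0; y[2] = 3×1 + 1×0 + 6×0 = 3; y[3] = 1×1 + 6×0 + 5×0 = 1; y[4] = 6×1 + 5×0 = 6; y[5] = 5×1 = 5

[0, 0, 3, 1, 6, 5]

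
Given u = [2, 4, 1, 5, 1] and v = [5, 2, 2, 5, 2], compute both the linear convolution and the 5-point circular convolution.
Linear: y_lin[0] = 2×5 = 10; y_lin[1] = 2×2 + 4×5 = 24; y_lin[2] = 2×2 + 4×2 + 1×5 = 17; y_lin[3] = 2×5 + 4×2 + 1×2 + 5×5 = 45; y_lin[4] = 2×2 + 4×5 + 1×2 + 5×2 + 1×5 = 41; y_lin[5] = 4×2 + 1×5 + 5×2 + 1×2 = 25; y_lin[6] = 1×2 + 5×5 + 1×2 = 29; y_lin[7] = 5×2 + 1×5 = 15; y_lin[8] = 1×2 = 2 → [10, 24, 17, 45, 41, 25, 29, 15, 2]. Circular (length 5): y[0] = 2×5 + 4×2 + 1×5 + 5×2 + 1×2 = 35; y[1] = 2×2 + 4×5 + 1×2 + 5×5 + 1×2 = 53; y[2] = 2×2 + 4×2 + 1×5 + 5×2 + 1×5 = 32; y[3] = 2×5 + 4×2 + 1×2 + 5×5 + 1×2 = 47; y[4] = 2×2 + 4×5 + 1×2 + 5×2 + 1×5 = 41 → [35, 53, 32, 47, 41]

Linear: [10, 24, 17, 45, 41, 25, 29, 15, 2], Circular: [35, 53, 32, 47, 41]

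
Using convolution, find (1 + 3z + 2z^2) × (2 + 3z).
Ascending coefficients: a = [1, 3, 2], b = [2, 3]. c[0] = 1×2 = 2; c[1] = 1×3 + 3×2 = 9; c[2] = 3×3 + 2×2 = 13; c[3] = 2×3 = 6. Result coefficients: [2, 9, 13, 6] → 2 + 9z + 13z^2 + 6z^3

2 + 9z + 13z^2 + 6z^3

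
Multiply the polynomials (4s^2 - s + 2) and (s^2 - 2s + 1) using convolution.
Ascending coefficients: a = [2, -1, 4], b = [1, -2, 1]. c[0] = 2×1 = 2; c[1] = 2×-2 + -1×1 = -5; c[2] = 2×1 + -1×-2 + 4×1 = 8; c[3] = -1×1 + 4×-2 = -9; c[4] = 4×1 = 4. Result coefficients: [2, -5, 8, -9, 4] → 4s^4 - 9s^3 + 8s^2 - 5s + 2

4s^4 - 9s^3 + 8s^2 - 5s + 2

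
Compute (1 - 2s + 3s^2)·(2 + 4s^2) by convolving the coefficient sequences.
Ascending coefficients: a = [1, -2, 3], b = [2, 0, 4]. c[0] = 1×2 = 2; c[1] = 1×0 + -2×2 = -4; c[2] = 1×4 + -2×0 + 3×2 = 10; c[3] = -2×4 + 3×0 = -8; c[4] = 3×4 = 12. Result coefficients: [2, -4, 10, -8, 12] → 2 - 4s + 10s^2 - 8s^3 + 12s^4

2 - 4s + 10s^2 - 8s^3 + 12s^4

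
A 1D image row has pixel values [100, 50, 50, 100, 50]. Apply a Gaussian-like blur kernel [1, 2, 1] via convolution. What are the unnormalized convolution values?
Convolve image row [100, 50, 50, 100, 50] with kernel [1, 2, 1]: y[0] = 100×1 = 100; y[1] = 100×2 + 50×1 = 250; y[2] = 100×1 + 50×2 + 50×1 = 250; y[3] = 50×1 + 50×2 + 100×1 = 250; y[4] = 50×1 + 100×2 + 50×1 = 300; y[5] = 100×1 + 50×2 = 200; y[6] = 50×1 = 50 → [100, 250, 250, 250, 300, 200, 50]. Normalization factor = sum(kernel) = 4.

[100, 250, 250, 250, 300, 200, 50]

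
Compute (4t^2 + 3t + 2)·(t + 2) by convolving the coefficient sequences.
Ascending coefficients: a = [2, 3, 4], b = [2, 1]. c[0] = 2×2 = 4; c[1] = 2×1 + 3×2 = 8; c[2] = 3×1 + 4×2 = 11; c[3] = 4×1 = 4. Result coefficients: [4, 8, 11, 4] → 4t^3 + 11t^2 + 8t + 4

4t^3 + 11t^2 + 8t + 4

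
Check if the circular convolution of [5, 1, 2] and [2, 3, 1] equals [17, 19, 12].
Recompute circular convolution of [5, 1, 2] and [2, 3, 1]: y[0] = 5×2 + 1×1 + 2×3 = 17; y[1] = 5×3 + 1×2 + 2×1 = 19; y[2] = 5×1 + 1×3 + 2×2 = 12 → [17, 19, 12]. Given [17, 19, 12] matches, so answer: Yes

Yes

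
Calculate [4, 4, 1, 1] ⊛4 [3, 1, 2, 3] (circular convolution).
Use y[k] = Σ_j x[j]·h[(k-j) mod 4]. y[0] = 4×3 + 4×3 + 1×2 + 1×1 = 27; y[1] = 4×1 + 4×3 + 1×3 + 1×2 = 21; y[2] = 4×2 + 4×1 + 1×3 + 1×3 = 18; y[3] = 4×3 + 4×2 + 1×1 + 1×3 = 24. Result: [27, 21, 18, 24]

[27, 21, 18, 24]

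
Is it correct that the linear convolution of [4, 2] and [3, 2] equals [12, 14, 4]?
Recompute linear convolution of [4, 2] and [3, 2]: y[0] = 4×3 = 12; y[1] = 4×2 + 2×3 = 14; y[2] = 2×2 = 4 → [12, 14, 4]. Given [12, 14, 4] matches, so answer: Yes

Yes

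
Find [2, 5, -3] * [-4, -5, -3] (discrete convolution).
y[0] = 2×-4 = -8; y[1] = 2×-5 + 5×-4 = -30; y[2] = 2×-3 + 5×-5 + -3×-4 = -19; y[3] = 5×-3 + -3×-5 = 0; y[4] = -3×-3 = 9

[-8, -30, -19, 0, 9]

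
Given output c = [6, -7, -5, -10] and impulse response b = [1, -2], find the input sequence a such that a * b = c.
Deconvolve c=[6, -7, -5, -10] by b=[1, -2]. Since b[0]=1, solve forward: a[0] = c[0] / 1 = 6; a[1] = (c[1] - 6×-2) / 1 = 5; a[2] = (c[2] - 5×-2) / 1 = 5. So a = [6, 5, 5]. Check by forward convolution: c[0] = 6×1 = 6; c[1] = 6×-2 + 5×1 = -7; c[2] = 5×-2 + 5×1 = -5; c[3] = 5×-2 = -10

[6, 5, 5]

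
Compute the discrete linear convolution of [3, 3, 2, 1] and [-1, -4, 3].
y[0] = 3×-1 = -3; y[1] = 3×-4 + 3×-1 = -15; y[2] = 3×3 + 3×-4 + 2×-1 = -5; y[3] = 3×3 + 2×-4 + 1×-1 = 0; y[4] = 2×3 + 1×-4 = 2; y[5] = 1×3 = 3

[-3, -15, -5, 0, 2, 3]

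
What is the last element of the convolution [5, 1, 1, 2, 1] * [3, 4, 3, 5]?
Use y[k] = Σ_i a[i]·b[k-i] at k=7. y[7] = 1×5 = 5

5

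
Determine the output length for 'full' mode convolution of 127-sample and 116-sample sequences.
Linear/full convolution length: m + n - 1 = 127 + 116 - 1 = 242

242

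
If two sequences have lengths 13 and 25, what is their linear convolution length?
Linear/full convolution length: m + n - 1 = 13 + 25 - 1 = 37

37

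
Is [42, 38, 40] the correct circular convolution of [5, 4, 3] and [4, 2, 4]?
Recompute circular convolution of [5, 4, 3] and [4, 2, 4]: y[0] = 5×4 + 4×4 + 3×2 = 42; y[1] = 5×2 + 4×4 + 3×4 = 38; y[2] = 5×4 + 4×2 + 3×4 = 40 → [42, 38, 40]. Given [42, 38, 40] matches, so answer: Yes

Yes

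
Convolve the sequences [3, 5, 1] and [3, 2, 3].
y[0] = 3×3 = 9; y[1] = 3×2 + 5×3 = 21; y[2] = 3×3 + 5×2 + 1×3 = 22; y[3] = 5×3 + 1×2 = 17; y[4] = 1×3 = 3

[9, 21, 22, 17, 3]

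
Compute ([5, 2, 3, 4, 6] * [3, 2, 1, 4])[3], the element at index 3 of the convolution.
Use y[k] = Σ_i a[i]·b[k-i] at k=3. y[3] = 5×4 + 2×1 + 3×2 + 4×3 = 40

40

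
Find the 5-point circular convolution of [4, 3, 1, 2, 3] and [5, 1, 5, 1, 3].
Use y[k] = Σ_j s[j]·t[(k-j) mod 5]. y[0] = 4×5 + 3×3 + 1×1 + 2×5 + 3×1 = 43; y[1] = 4×1 + 3×5 + 1×3 + 2×1 + 3×5 = 39; y[2] = 4×5 + 3×1 + 1×5 + 2×3 + 3×1 = 37; y[3] = 4×1 + 3×5 + 1×1 + 2×5 + 3×3 = 39; y[4] = 4×3 + 3×1 + 1×5 + 2×1 + 3×5 = 37. Result: [43, 39, 37, 39, 37]

[43, 39, 37, 39, 37]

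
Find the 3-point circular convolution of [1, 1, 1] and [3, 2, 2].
Use y[k] = Σ_j a[j]·b[(k-j) mod 3]. y[0] = 1×3 + 1×2 + 1×2 = 7; y[1] = 1×2 + 1×3 + 1×2 = 7; y[2] = 1×2 + 1×2 + 1×3 = 7. Result: [7, 7, 7]

[7, 7, 7]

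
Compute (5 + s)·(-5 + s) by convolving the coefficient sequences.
Ascending coefficients: a = [5, 1], b = [-5, 1]. c[0] = 5×-5 = -25; c[1] = 5×1 + 1×-5 = 0; c[2] = 1×1 = 1. Result coefficients: [-25, 0, 1] → -25 + s^2

-25 + s^2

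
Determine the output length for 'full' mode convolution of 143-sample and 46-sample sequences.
Linear/full convolution length: m + n - 1 = 143 + 46 - 1 = 188

188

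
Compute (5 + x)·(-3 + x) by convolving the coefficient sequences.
Ascending coefficients: a = [5, 1], b = [-3, 1]. c[0] = 5×-3 = -15; c[1] = 5×1 + 1×-3 = 2; c[2] = 1×1 = 1. Result coefficients: [-15, 2, 1] → -15 + 2x + x^2

-15 + 2x + x^2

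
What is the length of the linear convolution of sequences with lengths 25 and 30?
Linear/full convolution length: m + n - 1 = 25 + 30 - 1 = 54

54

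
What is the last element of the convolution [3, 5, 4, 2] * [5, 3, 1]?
Use y[k] = Σ_i a[i]·b[k-i] at k=5. y[5] = 2×1 = 2

2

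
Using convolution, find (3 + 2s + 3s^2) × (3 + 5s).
Ascending coefficients: a = [3, 2, 3], b = [3, 5]. c[0] = 3×3 = 9; c[1] = 3×5 + 2×3 = 21; c[2] = 2×5 + 3×3 = 19; c[3] = 3×5 = 15. Result coefficients: [9, 21, 19, 15] → 9 + 21s + 19s^2 + 15s^3

9 + 21s + 19s^2 + 15s^3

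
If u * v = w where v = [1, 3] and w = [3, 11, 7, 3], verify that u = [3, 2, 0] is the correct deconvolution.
Forward-compute [3, 2, 0] * [1, 3]: w[0] = 3×1 = 3; w[1] = 3×3 + 2×1 = 11; w[2] = 2×3 + 0×1 = 6; w[3] = 0×3 = 0 → [3, 11, 6, 0]. Does not match given w = [3, 11, 7, 3].

Not verified. [3, 2, 0] * [1, 3] = [3, 11, 6, 0], which differs from [3, 11, 7, 3] at index 2.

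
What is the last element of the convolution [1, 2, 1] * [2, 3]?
Use y[k] = Σ_i a[i]·b[k-i] at k=3. y[3] = 1×3 = 3

3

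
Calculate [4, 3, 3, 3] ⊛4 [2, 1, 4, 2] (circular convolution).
Use y[k] = Σ_j u[j]·v[(k-j) mod 4]. y[0] = 4×2 + 3×2 + 3×4 + 3×1 = 29; y[1] = 4×1 + 3×2 + 3×2 + 3×4 = 28; y[2] = 4×4 + 3×1 + 3×2 + 3×2 = 31; y[3] = 4×2 + 3×4 + 3×1 + 3×2 = 29. Result: [29, 28, 31, 29]

[29, 28, 31, 29]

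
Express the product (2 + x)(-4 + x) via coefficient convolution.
Ascending coefficients: a = [2, 1], b = [-4, 1]. c[0] = 2×-4 = -8; c[1] = 2×1 + 1×-4 = -2; c[2] = 1×1 = 1. Result coefficients: [-8, -2, 1] → -8 - 2x + x^2

-8 - 2x + x^2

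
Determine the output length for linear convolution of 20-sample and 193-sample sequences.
Linear/full convolution length: m + n - 1 = 20 + 193 - 1 = 212

212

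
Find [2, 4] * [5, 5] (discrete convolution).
y[0] = 2×5 = 10; y[1] = 2×5 + 4×5 = 30; y[2] = 4×5 = 20

[10, 30, 20]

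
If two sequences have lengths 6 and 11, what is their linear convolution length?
Linear/full convolution length: m + n - 1 = 6 + 11 - 1 = 16

16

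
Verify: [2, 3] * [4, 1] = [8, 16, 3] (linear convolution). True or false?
Recompute linear convolution of [2, 3] and [4, 1]: y[0] = 2×4 = 8; y[1] = 2×1 + 3×4 = 14; y[2] = 3×1 = 3 → [8, 14, 3]. Compare to given [8, 16, 3]: they differ at index 1: given 16, correct 14, so answer: No

No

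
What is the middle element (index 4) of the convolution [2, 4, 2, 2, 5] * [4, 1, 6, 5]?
Use y[k] = Σ_i a[i]·b[k-i] at k=4. y[4] = 4×5 + 2×6 + 2×1 + 5×4 = 54

54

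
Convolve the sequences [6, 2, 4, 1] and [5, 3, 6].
y[0] = 6×5 = 30; y[1] = 6×3 + 2×5 = 28; y[2] = 6×6 + 2×3 + 4×5 = 62; y[3] = 2×6 + 4×3 + 1×5 = 29; y[4] = 4×6 + 1×3 = 27; y[5] = 1×6 = 6

[30, 28, 62, 29, 27, 6]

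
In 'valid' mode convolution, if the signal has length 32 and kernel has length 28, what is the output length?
'Valid' mode counts only positions where the kernel fully overlaps the signal: m - n + 1 = 32 - 28 + 1 = 5

5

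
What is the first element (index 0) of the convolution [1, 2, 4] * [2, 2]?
Use y[k] = Σ_i a[i]·b[k-i] at k=0. y[0] = 1×2 = 2

2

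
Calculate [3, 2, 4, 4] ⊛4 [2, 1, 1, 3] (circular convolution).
Use y[k] = Σ_j s[j]·t[(k-j) mod 4]. y[0] = 3×2 + 2×3 + 4×1 + 4×1 = 20; y[1] = 3×1 + 2×2 + 4×3 + 4×1 = 23; y[2] = 3×1 + 2×1 + 4×2 + 4×3 = 25; y[3] = 3×3 + 2×1 + 4×1 + 4×2 = 23. Result: [20, 23, 25, 23]

[20, 23, 25, 23]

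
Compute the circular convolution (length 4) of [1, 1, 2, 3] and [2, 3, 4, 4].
Use y[k] = Σ_j u[j]·v[(k-j) mod 4]. y[0] = 1×2 + 1×4 + 2×4 + 3×3 = 23; y[1] = 1×3 + 1×2 + 2×4 + 3×4 = 25; y[2] = 1×4 + 1×3 + 2×2 + 3×4 = 23; y[3] = 1×4 + 1×4 + 2×3 + 3×2 = 20. Result: [23, 25, 23, 20]

[23, 25, 23, 20]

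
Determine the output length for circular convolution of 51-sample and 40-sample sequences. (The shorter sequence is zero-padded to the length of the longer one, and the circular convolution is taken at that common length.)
Circular convolution (zero-padding the shorter input) has length max(m, n) = max(51, 40) = 51

51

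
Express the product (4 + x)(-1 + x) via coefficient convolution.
Ascending coefficients: a = [4, 1], b = [-1, 1]. c[0] = 4×-1 = -4; c[1] = 4×1 + 1×-1 = 3; c[2] = 1×1 = 1. Result coefficients: [-4, 3, 1] → -4 + 3x + x^2

-4 + 3x + x^2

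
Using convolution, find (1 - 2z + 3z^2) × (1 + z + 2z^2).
Ascending coefficients: a = [1, -2, 3], b = [1, 1, 2]. c[0] = 1×1 = 1; c[1] = 1×1 + -2×1 = -1; c[2] = 1×2 + -2×1 + 3×1 = 3; c[3] = -2×2 + 3×1 = -1; c[4] = 3×2 = 6. Result coefficients: [1, -1, 3, -1, 6] → 1 - z + 3z^2 - z^3 + 6z^4

1 - z + 3z^2 - z^3 + 6z^4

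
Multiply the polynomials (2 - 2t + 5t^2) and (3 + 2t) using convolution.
Ascending coefficients: a = [2, -2, 5], b = [3, 2]. c[0] = 2×3 = 6; c[1] = 2×2 + -2×3 = -2; c[2] = -2×2 + 5×3 = 11; c[3] = 5×2 = 10. Result coefficients: [6, -2, 11, 10] → 6 - 2t + 11t^2 + 10t^3

6 - 2t + 11t^2 + 10t^3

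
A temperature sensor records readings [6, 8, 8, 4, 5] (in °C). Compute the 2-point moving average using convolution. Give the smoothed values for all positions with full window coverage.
2-point moving average kernel = [1, 1]. Apply in 'valid' mode (full window coverage): avg[0] = (6 + 8) / 2 = 7.0; avg[1] = (8 + 8) / 2 = 8.0; avg[2] = (8 + 4) / 2 = 6.0; avg[3] = (4 + 5) / 2 = 4.5. Smoothed values: [7.0, 8.0, 6.0, 4.5]

[7.0, 8.0, 6.0, 4.5]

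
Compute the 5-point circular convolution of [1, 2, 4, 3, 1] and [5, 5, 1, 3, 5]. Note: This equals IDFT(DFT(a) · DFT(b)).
Either evaluate y[k] = Σ_j a[j]·b[(k-j) mod 5] directly, or use IDFT(DFT(a) · DFT(b)). y[0] = 1×5 + 2×5 + 4×3 + 3×1 + 1×5 = 35; y[1] = 1×5 + 2×5 + 4×5 + 3×3 + 1×1 = 45; y[2] = 1×1 + 2×5 + 4×5 + 3×5 + 1×3 = 49; y[3] = 1×3 + 2×1 + 4×5 + 3×5 + 1×5 = 45; y[4] = 1×5 + 2×3 + 4×1 + 3×5 + 1×5 = 35. Result: [35, 45, 49, 45, 35]

[35, 45, 49, 45, 35]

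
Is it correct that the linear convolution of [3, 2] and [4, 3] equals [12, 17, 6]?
Recompute linear convolution of [3, 2] and [4, 3]: y[0] = 3×4 = 12; y[1] = 3×3 + 2×4 = 17; y[2] = 2×3 = 6 → [12, 17, 6]. Given [12, 17, 6] matches, so answer: Yes

Yes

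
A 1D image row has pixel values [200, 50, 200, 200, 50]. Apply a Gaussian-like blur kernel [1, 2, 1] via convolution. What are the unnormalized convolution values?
Convolve image row [200, 50, 200, 200, 50] with kernel [1, 2, 1]: y[0] = 200×1 = 200; y[1] = 200×2 + 50×1 = 450; y[2] = 200×1 + 50×2 + 200×1 = 500; y[3] = 50×1 + 200×2 + 200×1 = 650; y[4] = 200×1 + 200×2 + 50×1 = 650; y[5] = 200×1 + 50×2 = 300; y[6] = 50×1 = 50 → [200, 450, 500, 650, 650, 300, 50]. Normalization factor = sum(kernel) = 4.

[200, 450, 500, 650, 650, 300, 50]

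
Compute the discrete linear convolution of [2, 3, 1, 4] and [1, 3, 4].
y[0] = 2×1 = 2; y[1] = 2×3 + 3×1 = 9; y[2] = 2×4 + 3×3 + 1×1 = 18; y[3] = 3×4 + 1×3 + 4×1 = 19; y[4] = 1×4 + 4×3 = 16; y[5] = 4×4 = 16

[2, 9, 18, 19, 16, 16]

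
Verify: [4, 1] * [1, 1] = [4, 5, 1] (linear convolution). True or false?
Recompute linear convolution of [4, 1] and [1, 1]: y[0] = 4×1 = 4; y[1] = 4×1 + 1×1 = 5; y[2] = 1×1 = 1 → [4, 5, 1]. Given [4, 5, 1] matches, so answer: Yes

Yes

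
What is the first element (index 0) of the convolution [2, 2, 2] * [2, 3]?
Use y[k] = Σ_i a[i]·b[k-i] at k=0. y[0] = 2×2 = 4

4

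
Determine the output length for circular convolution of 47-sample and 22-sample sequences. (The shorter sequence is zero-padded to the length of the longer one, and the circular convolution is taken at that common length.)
Circular convolution (zero-padding the shorter input) has length max(m, n) = max(47, 22) = 47

47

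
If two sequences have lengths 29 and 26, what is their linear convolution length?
Linear/full convolution length: m + n - 1 = 29 + 26 - 1 = 54

54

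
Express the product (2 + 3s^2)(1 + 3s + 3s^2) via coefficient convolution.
Ascending coefficients: a = [2, 0, 3], b = [1, 3, 3]. c[0] = 2×1 = 2; c[1] = 2×3 + 0×1 = 6; c[2] = 2×3 + 0×3 + 3×1 = 9; c[3] = 0×3 + 3×3 = 9; c[4] = 3×3 = 9. Result coefficients: [2, 6, 9, 9, 9] → 2 + 6s + 9s^2 + 9s^3 + 9s^4

2 + 6s + 9s^2 + 9s^3 + 9s^4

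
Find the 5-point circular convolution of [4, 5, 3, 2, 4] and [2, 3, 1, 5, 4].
Use y[k] = Σ_j u[j]·v[(k-j) mod 5]. y[0] = 4×2 + 5×4 + 3×5 + 2×1 + 4×3 = 57; y[1] = 4×3 + 5×2 + 3×4 + 2×5 + 4×1 = 48; y[2] = 4×1 + 5×3 + 3×2 + 2×4 + 4×5 = 53; y[3] = 4×5 + 5×1 + 3×3 + 2×2 + 4×4 = 54; y[4] = 4×4 + 5×5 + 3×1 + 2×3 + 4×2 = 58. Result: [57, 48, 53, 54, 58]

[57, 48, 53, 54, 58]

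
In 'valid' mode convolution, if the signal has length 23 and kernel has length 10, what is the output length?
'Valid' mode counts only positions where the kernel fully overlaps the signal: m - n + 1 = 23 - 10 + 1 = 14

14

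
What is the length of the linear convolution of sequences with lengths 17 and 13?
Linear/full convolution length: m + n - 1 = 17 + 13 - 1 = 29

29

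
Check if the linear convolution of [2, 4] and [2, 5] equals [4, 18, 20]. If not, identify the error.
Recompute linear convolution of [2, 4] and [2, 5]: y[0] = 2×2 = 4; y[1] = 2×5 + 4×2 = 18; y[2] = 4×5 = 20 → [4, 18, 20]. Given [4, 18, 20] matches, so answer: Yes

Yes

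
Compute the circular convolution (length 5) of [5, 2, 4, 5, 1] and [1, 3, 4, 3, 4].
Use y[k] = Σ_j u[j]·v[(k-j) mod 5]. y[0] = 5×1 + 2×4 + 4×3 + 5×4 + 1×3 = 48; y[1] = 5×3 + 2×1 + 4×4 + 5×3 + 1×4 = 52; y[2] = 5×4 + 2×3 + 4×1 + 5×4 + 1×3 = 53; y[3] = 5×3 + 2×4 + 4×3 + 5×1 + 1×4 = 44; y[4] = 5×4 + 2×3 + 4×4 + 5×3 + 1×1 = 58. Result: [48, 52, 53, 44, 58]

[48, 52, 53, 44, 58]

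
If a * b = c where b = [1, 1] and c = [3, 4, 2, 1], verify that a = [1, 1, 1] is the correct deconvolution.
Forward-compute [1, 1, 1] * [1, 1]: c[0] = 1×1 = 1; c[1] = 1×1 + 1×1 = 2; c[2] = 1×1 + 1×1 = 2; c[3] = 1×1 = 1 → [1, 2, 2, 1]. Does not match given c = [3, 4, 2, 1].

Not verified. [1, 1, 1] * [1, 1] = [1, 2, 2, 1], which differs from [3, 4, 2, 1] at index 0.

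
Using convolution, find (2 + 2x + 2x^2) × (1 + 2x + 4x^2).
Ascending coefficients: a = [2, 2, 2], b = [1, 2, 4]. c[0] = 2×1 = 2; c[1] = 2×2 + 2×1 = 6; c[2] = 2×4 + 2×2 + 2×1 = 14; c[3] = 2×4 + 2×2 = 12; c[4] = 2×4 = 8. Result coefficients: [2, 6, 14, 12, 8] → 2 + 6x + 14x^2 + 12x^3 + 8x^4

2 + 6x + 14x^2 + 12x^3 + 8x^4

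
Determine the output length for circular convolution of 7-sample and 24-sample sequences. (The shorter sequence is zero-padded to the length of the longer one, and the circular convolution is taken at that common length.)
Circular convolution (zero-padding the shorter input) has length max(m, n) = max(7, 24) = 24

24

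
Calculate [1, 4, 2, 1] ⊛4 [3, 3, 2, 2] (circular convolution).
Use y[k] = Σ_j x[j]·h[(k-j) mod 4]. y[0] = 1×3 + 4×2 + 2×2 + 1×3 = 18; y[1] = 1×3 + 4×3 + 2×2 + 1×2 = 21; y[2] = 1×2 + 4×3 + 2×3 + 1×2 = 22; y[3] = 1×2 + 4×2 + 2×3 + 1×3 = 19. Result: [18, 21, 22, 19]

[18, 21, 22, 19]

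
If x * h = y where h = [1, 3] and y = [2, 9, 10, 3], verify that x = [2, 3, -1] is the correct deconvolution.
Forward-compute [2, 3, -1] * [1, 3]: y[0] = 2×1 = 2; y[1] = 2×3 + 3×1 = 9; y[2] = 3×3 + -1×1 = 8; y[3] = -1×3 = -3 → [2, 9, 8, -3]. Does not match given y = [2, 9, 10, 3].

Not verified. [2, 3, -1] * [1, 3] = [2, 9, 8, -3], which differs from [2, 9, 10, 3] at index 2.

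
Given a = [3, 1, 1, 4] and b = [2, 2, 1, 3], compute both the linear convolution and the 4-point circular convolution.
Linear: y_lin[0] = 3×2 = 6; y_lin[1] = 3×2 + 1×2 = 8; y_lin[2] = 3×1 + 1×2 + 1×2 = 7; y_lin[3] = 3×3 + 1×1 + 1×2 + 4×2 = 20; y_lin[4] = 1×3 + 1×1 + 4×2 = 12; y_lin[5] = 1×3 + 4×1 = 7; y_lin[6] = 4×3 = 12 → [6, 8, 7, 20, 12, 7, 12]. Circular (length 4): y[0] = 3×2 + 1×3 + 1×1 + 4×2 = 18; y[1] = 3×2 + 1×2 + 1×3 + 4×1 = 15; y[2] = 3×1 + 1×2 + 1×2 + 4×3 = 19; y[3] = 3×3 + 1×1 + 1×2 + 4×2 = 20 → [18, 15, 19, 20]

Linear: [6, 8, 7, 20, 12, 7, 12], Circular: [18, 15, 19, 20]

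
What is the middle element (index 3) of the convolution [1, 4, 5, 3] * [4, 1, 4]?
Use y[k] = Σ_i a[i]·b[k-i] at k=3. y[3] = 4×4 + 5×1 + 3×4 = 33

33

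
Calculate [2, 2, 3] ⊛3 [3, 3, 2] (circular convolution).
Use y[k] = Σ_j s[j]·t[(k-j) mod 3]. y[0] = 2×3 + 2×2 + 3×3 = 19; y[1] = 2×3 + 2×3 + 3×2 = 18; y[2] = 2×2 + 2×3 + 3×3 = 19. Result: [19, 18, 19]

[19, 18, 19]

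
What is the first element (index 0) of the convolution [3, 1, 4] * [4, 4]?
Use y[k] = Σ_i a[i]·b[k-i] at k=0. y[0] = 3×4 = 12

12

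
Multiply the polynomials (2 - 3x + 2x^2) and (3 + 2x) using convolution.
Ascending coefficients: a = [2, -3, 2], b = [3, 2]. c[0] = 2×3 = 6; c[1] = 2×2 + -3×3 = -5; c[2] = -3×2 + 2×3 = 0; c[3] = 2×2 = 4. Result coefficients: [6, -5, 0, 4] → 6 - 5x + 4x^3

6 - 5x + 4x^3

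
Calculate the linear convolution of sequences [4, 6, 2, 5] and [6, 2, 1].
y[0] = 4×6 = 24; y[1] = 4×2 + 6×6 = 44; y[2] = 4×1 + 6×2 + 2×6 = 28; y[3] = 6×1 + 2×2 + 5×6 = 40; y[4] = 2×1 + 5×2 = 12; y[5] = 5×1 = 5

[24, 44, 28, 40, 12, 5]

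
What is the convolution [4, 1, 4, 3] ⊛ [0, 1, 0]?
y[0] = 4×0 = 0; y[1] = 4×1 + 1×0 = 4; y[2] = 4×0 + 1×1 + 4×0 = 1; y[3] = 1×0 + 4×1 + 3×0 = 4; y[4] = 4×0 + 3×1 = 3; y[5] = 3×0 = 0

[0, 4, 1, 4, 3, 0]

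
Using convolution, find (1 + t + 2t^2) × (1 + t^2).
Ascending coefficients: a = [1, 1, 2], b = [1, 0, 1]. c[0] = 1×1 = 1; c[1] = 1×0 + 1×1 = 1; c[2] = 1×1 + 1×0 + 2×1 = 3; c[3] = 1×1 + 2×0 = 1; c[4] = 2×1 = 2. Result coefficients: [1, 1, 3, 1, 2] → 1 + t + 3t^2 + t^3 + 2t^4

1 + t + 3t^2 + t^3 + 2t^4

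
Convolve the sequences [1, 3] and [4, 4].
y[0] = 1×4 = 4; y[1] = 1×4 + 3×4 = 16; y[2] = 3×4 = 12

[4, 16, 12]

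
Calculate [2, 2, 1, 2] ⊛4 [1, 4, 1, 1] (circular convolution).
Use y[k] = Σ_j u[j]·v[(k-j) mod 4]. y[0] = 2×1 + 2×1 + 1×1 + 2×4 = 13; y[1] = 2×4 + 2×1 + 1×1 + 2×1 = 13; y[2] = 2×1 + 2×4 + 1×1 + 2×1 = 13; y[3] = 2×1 + 2×1 + 1×4 + 2×1 = 10. Result: [13, 13, 13, 10]

[13, 13, 13, 10]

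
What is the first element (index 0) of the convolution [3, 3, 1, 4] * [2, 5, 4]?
Use y[k] = Σ_i a[i]·b[k-i] at k=0. y[0] = 3×2 = 6

6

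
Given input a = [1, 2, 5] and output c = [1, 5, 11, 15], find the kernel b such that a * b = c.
Output length 4 = len(a) + len(b) - 1 ⇒ len(b) = 2. Solve b forward using b[k] = (c[k] - Σ_{i≥1} a[i]·b[k-i]) / a[0]: b[0] = c[0] / a[0] = 1 / 1 = 1; b[1] = (c[1] - 2×1) / a[0] = (5 - 2×1) / 1 = 3. So b = [1, 3]. Forward-check [1, 2, 5] * [1, 3]: c[0] = 1×1 = 1; c[1] = 1×3 + 2×1 = 5; c[2] = 2×3 + 5×1 = 11; c[3] = 5×3 = 15 → [1, 5, 11, 15] ✓

[1, 3]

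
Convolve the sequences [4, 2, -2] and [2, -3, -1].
y[0] = 4×2 = 8; y[1] = 4×-3 + 2×2 = -8; y[2] = 4×-1 + 2×-3 + -2×2 = -14; y[3] = 2×-1 + -2×-3 = 4; y[4] = -2×-1 = 2

[8, -8, -14, 4, 2]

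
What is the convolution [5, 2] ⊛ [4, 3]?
y[0] = 5×4 = 20; y[1] = 5×3 + 2×4 = 23; y[2] = 2×3 = 6

[20, 23, 6]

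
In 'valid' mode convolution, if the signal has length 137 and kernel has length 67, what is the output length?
'Valid' mode counts only positions where the kernel fully overlaps the signal: m - n + 1 = 137 - 67 + 1 = 71

71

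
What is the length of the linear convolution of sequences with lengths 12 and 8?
Linear/full convolution length: m + n - 1 = 12 + 8 - 1 = 19

19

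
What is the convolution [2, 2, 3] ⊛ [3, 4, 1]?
y[0] = 2×3 = 6; y[1] = 2×4 + 2×3 = 14; y[2] = 2×1 + 2×4 + 3×3 = 19; y[3] = 2×1 + 3×4 = 14; y[4] = 3×1 = 3

[6, 14, 19, 14, 3]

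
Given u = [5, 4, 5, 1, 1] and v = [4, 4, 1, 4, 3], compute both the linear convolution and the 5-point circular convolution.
Linear: y_lin[0] = 5×4 = 20; y_lin[1] = 5×4 + 4×4 = 36; y_lin[2] = 5×1 + 4×4 + 5×4 = 41; y_lin[3] = 5×4 + 4×1 + 5×4 + 1×4 = 48; y_lin[4] = 5×3 + 4×4 + 5×1 + 1×4 + 1×4 = 44; y_lin[5] = 4×3 + 5×4 + 1×1 + 1×4 = 37; y_lin[6] = 5×3 + 1×4 + 1×1 = 20; y_lin[7] = 1×3 + 1×4 = 7; y_lin[8] = 1×3 = 3 → [20, 36, 41, 48, 44, 37, 20, 7, 3]. Circular (length 5): y[0] = 5×4 + 4×3 + 5×4 + 1×1 + 1×4 = 57; y[1] = 5×4 + 4×4 + 5×3 + 1×4 + 1×1 = 56; y[2] = 5×1 + 4×4 + 5×4 + 1×3 + 1×4 = 48; y[3] = 5×4 + 4×1 + 5×4 + 1×4 + 1×3 = 51; y[4] = 5×3 + 4×4 + 5×1 + 1×4 + 1×4 = 44 → [57, 56, 48, 51, 44]

Linear: [20, 36, 41, 48, 44, 37, 20, 7, 3], Circular: [57, 56, 48, 51, 44]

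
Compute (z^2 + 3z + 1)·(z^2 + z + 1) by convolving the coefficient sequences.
Ascending coefficients: a = [1, 3, 1], b = [1, 1, 1]. c[0] = 1×1 = 1; c[1] = 1×1 + 3×1 = 4; c[2] = 1×1 + 3×1 + 1×1 = 5; c[3] = 3×1 + 1×1 = 4; c[4] = 1×1 = 1. Result coefficients: [1, 4, 5, 4, 1] → z^4 + 4z^3 + 5z^2 + 4z + 1

z^4 + 4z^3 + 5z^2 + 4z + 1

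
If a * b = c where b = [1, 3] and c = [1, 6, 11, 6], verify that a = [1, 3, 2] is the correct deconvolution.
Forward-compute [1, 3, 2] * [1, 3]: c[0] = 1×1 = 1; c[1] = 1×3 + 3×1 = 6; c[2] = 3×3 + 2×1 = 11; c[3] = 2×3 = 6 → [1, 6, 11, 6]. Matches given c = [1, 6, 11, 6], so verified.

Verified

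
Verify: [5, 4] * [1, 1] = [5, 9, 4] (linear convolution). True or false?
Recompute linear convolution of [5, 4] and [1, 1]: y[0] = 5×1 = 5; y[1] = 5×1 + 4×1 = 9; y[2] = 4×1 = 4 → [5, 9, 4]. Given [5, 9, 4] matches, so answer: Yes

Yes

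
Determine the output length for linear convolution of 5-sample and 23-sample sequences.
Linear/full convolution length: m + n - 1 = 5 + 23 - 1 = 27

27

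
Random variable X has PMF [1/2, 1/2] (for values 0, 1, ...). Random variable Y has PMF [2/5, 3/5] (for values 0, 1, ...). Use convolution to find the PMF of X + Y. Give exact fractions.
P(X+Y=k) = Σ_i P(X=i)·P(Y=k-i) — a convolution of [1/2, 1/2] and [2/5, 3/5]. P(X+Y=0) = (1/2)×(2/5) = 1/5; P(X+Y=1) = (1/2)×(3/5) + (1/2)×(2/5) = 3/10 + 1/5 = 1/2; P(X+Y=2) = (1/2)×(3/5) = 3/10. PMF: [1/5, 1/2, 3/10] (sums to 1 ✓)

[1/5, 1/2, 3/10]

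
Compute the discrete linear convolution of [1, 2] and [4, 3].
y[0] = 1×4 = 4; y[1] = 1×3 + 2×4 = 11; y[2] = 2×3 = 6

[4, 11, 6]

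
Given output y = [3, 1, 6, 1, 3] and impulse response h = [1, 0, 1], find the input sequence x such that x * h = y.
Deconvolve y=[3, 1, 6, 1, 3] by h=[1, 0, 1]. Since h[0]=1, solve forward: x[0] = y[0] / 1 = 3; x[1] = (y[1] - 3×0) / 1 = 1; x[2] = (y[2] - 1×0 - 3×1) / 1 = 3. So x = [3, 1, 3]. Check by forward convolution: y[0] = 3×1 = 3; y[1] = 3×0 + 1×1 = 1; y[2] = 3×1 + 1×0 + 3×1 = 6; y[3] = 1×1 + 3×0 = 1; y[4] = 3×1 = 3

[3, 1, 3]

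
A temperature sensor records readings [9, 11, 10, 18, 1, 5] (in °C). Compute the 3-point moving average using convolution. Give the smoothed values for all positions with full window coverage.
3-point moving average kernel = [1, 1, 1]. Apply in 'valid' mode (full window coverage): avg[0] = (9 + 11 + 10) / 3 = 10.0; avg[1] = (11 + 10 + 18) / 3 = 13.0; avg[2] = (10 + 18 + 1) / 3 = 9.67; avg[3] = (18 + 1 + 5) / 3 = 8.0. Smoothed values: [10.0, 13.0, 9.67, 8.0]

[10.0, 13.0, 9.67, 8.0]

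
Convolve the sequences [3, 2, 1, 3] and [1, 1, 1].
y[0] = 3×1 = 3; y[1] = 3×1 + 2×1 = 5; y[2] = 3×1 + 2×1 + 1×1 = 6; y[3] = 2×1 + 1×1 + 3×1 = 6; y[4] = 1×1 + 3×1 = 4; y[5] = 3×1 = 3

[3, 5, 6, 6, 4, 3]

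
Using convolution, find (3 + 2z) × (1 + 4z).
Ascending coefficients: a = [3, 2], b = [1, 4]. c[0] = 3×1 = 3; c[1] = 3×4 + 2×1 = 14; c[2] = 2×4 = 8. Result coefficients: [3, 14, 8] → 3 + 14z + 8z^2

3 + 14z + 8z^2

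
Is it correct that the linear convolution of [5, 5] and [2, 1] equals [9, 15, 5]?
Recompute linear convolution of [5, 5] and [2, 1]: y[0] = 5×2 = 10; y[1] = 5×1 + 5×2 = 15; y[2] = 5×1 = 5 → [10, 15, 5]. Compare to given [9, 15, 5]: they differ at index 0: given 9, correct 10, so answer: No

No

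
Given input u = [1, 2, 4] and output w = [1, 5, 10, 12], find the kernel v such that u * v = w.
Output length 4 = len(u) + len(v) - 1 ⇒ len(v) = 2. Solve v forward using v[k] = (w[k] - Σ_{i≥1} u[i]·v[k-i]) / u[0]: v[0] = w[0] / u[0] = 1 / 1 = 1; v[1] = (w[1] - 2×1) / u[0] = (5 - 2×1) / 1 = 3. So v = [1, 3]. Forward-check [1, 2, 4] * [1, 3]: w[0] = 1×1 = 1; w[1] = 1×3 + 2×1 = 5; w[2] = 2×3 + 4×1 = 10; w[3] = 4×3 = 12 → [1, 5, 10, 12] ✓

[1, 3]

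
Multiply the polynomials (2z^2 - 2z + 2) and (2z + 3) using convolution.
Ascending coefficients: a = [2, -2, 2], b = [3, 2]. c[0] = 2×3 = 6; c[1] = 2×2 + -2×3 = -2; c[2] = -2×2 + 2×3 = 2; c[3] = 2×2 = 4. Result coefficients: [6, -2, 2, 4] → 4z^3 + 2z^2 - 2z + 6

4z^3 + 2z^2 - 2z + 6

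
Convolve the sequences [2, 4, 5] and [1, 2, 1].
y[0] = 2×1 = 2; y[1] = 2×2 + 4×1 = 8; y[2] = 2×1 + 4×2 + 5×1 = 15; y[3] = 4×1 + 5×2 = 14; y[4] = 5×1 = 5

[2, 8, 15, 14, 5]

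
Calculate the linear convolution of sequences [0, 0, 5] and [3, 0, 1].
y[0] = 0×3 = 0; y[1] = 0×0 + 0×3 = 0; y[2] = 0×1 + 0×0 + 5×3 = 15; y[3] = 0×1 + 5×0 = 0; y[4] = 5×1 = 5

[0, 0, 15, 0, 5]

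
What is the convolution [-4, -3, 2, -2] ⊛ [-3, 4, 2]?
y[0] = -4×-3 = 12; y[1] = -4×4 + -3×-3 = -7; y[2] = -4×2 + -3×4 + 2×-3 = -26; y[3] = -3×2 + 2×4 + -2×-3 = 8; y[4] = 2×2 + -2×4 = -4; y[5] = -2×2 = -4

[12, -7, -26, 8, -4, -4]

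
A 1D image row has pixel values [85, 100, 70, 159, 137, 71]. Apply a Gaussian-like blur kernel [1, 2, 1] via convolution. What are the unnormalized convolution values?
Convolve image row [85, 100, 70, 159, 137, 71] with kernel [1, 2, 1]: y[0] = 85×1 = 85; y[1] = 85×2 + 100×1 = 270; y[2] = 85×1 + 100×2 + 70×1 = 355; y[3] = 100×1 + 70×2 + 159×1 = 399; y[4] = 70×1 + 159×2 + 137×1 = 525; y[5] = 159×1 + 137×2 + 71×1 = 504; y[6] = 137×1 + 71×2 = 279; y[7] = 71×1 = 71 → [85, 270, 355, 399, 525, 504, 279, 71]. Normalization factor = sum(kernel) = 4.

[85, 270, 355, 399, 525, 504, 279, 71]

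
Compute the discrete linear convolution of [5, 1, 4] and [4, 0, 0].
y[0] = 5×4 = 20; y[1] = 5×0 + 1×4 = 4; y[2] = 5×0 + 1×0 + 4×4 = 16; y[3] = 1×0 + 4×0 = 0; y[4] = 4×0 = 0

[20, 4, 16, 0, 0]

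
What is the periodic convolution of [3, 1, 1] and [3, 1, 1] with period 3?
Use y[k] = Σ_j s[j]·t[(k-j) mod 3]. y[0] = 3×3 + 1×1 + 1×1 = 11; y[1] = 3×1 + 1×3 + 1×1 = 7; y[2] = 3×1 + 1×1 + 1×3 = 7. Result: [11, 7, 7]

[11, 7, 7]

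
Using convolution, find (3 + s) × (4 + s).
Ascending coefficients: a = [3, 1], b = [4, 1]. c[0] = 3×4 = 12; c[1] = 3×1 + 1×4 = 7; c[2] = 1×1 = 1. Result coefficients: [12, 7, 1] → 12 + 7s + s^2

12 + 7s + s^2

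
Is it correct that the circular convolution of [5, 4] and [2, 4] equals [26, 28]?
Recompute circular convolution of [5, 4] and [2, 4]: y[0] = 5×2 + 4×4 = 26; y[1] = 5×4 + 4×2 = 28 → [26, 28]. Given [26, 28] matches, so answer: Yes

Yes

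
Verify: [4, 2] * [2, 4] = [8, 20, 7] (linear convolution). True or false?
Recompute linear convolution of [4, 2] and [2, 4]: y[0] = 4×2 = 8; y[1] = 4×4 + 2×2 = 20; y[2] = 2×4 = 8 → [8, 20, 8]. Compare to given [8, 20, 7]: they differ at index 2: given 7, correct 8, so answer: No

No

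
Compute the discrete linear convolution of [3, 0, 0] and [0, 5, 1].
y[0] = 3×0 = 0; y[1] = 3×5 + 0×0 = 15; y[2] = 3×1 + 0×5 + 0×0 = 3; y[3] = 0×1 + 0×5 = 0; y[4] = 0×1 = 0

[0, 15, 3, 0, 0]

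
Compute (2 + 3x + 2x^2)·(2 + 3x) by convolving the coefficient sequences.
Ascending coefficients: a = [2, 3, 2], b = [2, 3]. c[0] = 2×2 = 4; c[1] = 2×3 + 3×2 = 12; c[2] = 3×3 + 2×2 = 13; c[3] = 2×3 = 6. Result coefficients: [4, 12, 13, 6] → 4 + 12x + 13x^2 + 6x^3

4 + 12x + 13x^2 + 6x^3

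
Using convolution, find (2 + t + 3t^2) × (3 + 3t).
Ascending coefficients: a = [2, 1, 3], b = [3, 3]. c[0] = 2×3 = 6; c[1] = 2×3 + 1×3 = 9; c[2] = 1×3 + 3×3 = 12; c[3] = 3×3 = 9. Result coefficients: [6, 9, 12, 9] → 6 + 9t + 12t^2 + 9t^3

6 + 9t + 12t^2 + 9t^3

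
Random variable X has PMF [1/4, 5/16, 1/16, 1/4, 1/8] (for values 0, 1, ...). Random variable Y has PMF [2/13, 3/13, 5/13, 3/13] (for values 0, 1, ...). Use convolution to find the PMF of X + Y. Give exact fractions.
P(X+Y=k) = Σ_i P(X=i)·P(Y=k-i) — a convolution of [1/4, 5/16, 1/16, 1/4, 1/8] and [2/13, 3/13, 5/13, 3/13]. P(X+Y=0) = (1/4)×(2/13) = 1/26; P(X+Y=1) = (1/4)×(3/13) + (5/16)×(2/13) = 3/52 + 5/104 = 11/104; P(X+Y=2) = (1/4)×(5/13) + (5/16)×(3/13) + (1/16)×(2/13) = 5/52 + 15/208 + 1/104 = 37/208; P(X+Y=3) = (1/4)×(3/13) + (5/16)×(5/13) + (1/16)×(3/13) + (1/4)×(2/13) = 3/52 + 25/208 + 3/208 + 1/26 = 3/13; P(X+Y=4) = (5/16)×(3/13) + (1/16)×(5/13) + (1/4)×(3/13) + (1/8)×(2/13) = 15/208 + 5/208 + 3/52 + 1/52 = 9/52; P(X+Y=5) = (1/16)×(3/13) + (1/4)×(5/13) + (1/8)×(3/13) = 3/208 + 5/52 + 3/104 = 29/208; P(X+Y=6) = (1/4)×(3/13) + (1/8)×(5/13) = 3/52 + 5/104 = 11/104; P(X+Y=7) = (1/8)×(3/13) = 3/104. PMF: [1/26, 11/104, 37/208, 3/13, 9/52, 29/208, 11/104, 3/104] (sums to 1 ✓)

[1/26, 11/104, 37/208, 3/13, 9/52, 29/208, 11/104, 3/104]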